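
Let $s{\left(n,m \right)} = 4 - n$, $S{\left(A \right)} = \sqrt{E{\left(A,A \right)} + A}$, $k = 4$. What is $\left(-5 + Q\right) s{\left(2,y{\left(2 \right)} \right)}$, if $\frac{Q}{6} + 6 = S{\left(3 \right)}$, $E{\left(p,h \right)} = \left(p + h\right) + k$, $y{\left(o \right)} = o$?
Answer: $-82 + 12 \sqrt{13} \approx -38.733$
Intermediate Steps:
$E{\left(p,h \right)} = 4 + h + p$ ($E{\left(p,h \right)} = \left(p + h\right) + 4 = \left(h + p\right) + 4 = 4 + h + p$)
$S{\left(A \right)} = \sqrt{4 + 3 A}$ ($S{\left(A \right)} = \sqrt{\left(4 + A + A\right) + A} = \sqrt{\left(4 + 2 A\right) + A} = \sqrt{4 + 3 A}$)
$Q = -36 + 6 \sqrt{13}$ ($Q = -36 + 6 \sqrt{4 + 3 \cdot 3} = -36 + 6 \sqrt{4 + 9} = -36 + 6 \sqrt{13} \approx -14.367$)
$\left(-5 + Q\right) s{\left(2,y{\left(2 \right)} \right)} = \left(-5 - \left(36 - 6 \sqrt{13}\right)\right) \left(4 - 2\right) = \left(-41 + 6 \sqrt{13}\right) \left(4 - 2\right) = \left(-41 + 6 \sqrt{13}\right) 2 = -82 + 12 \sqrt{13}$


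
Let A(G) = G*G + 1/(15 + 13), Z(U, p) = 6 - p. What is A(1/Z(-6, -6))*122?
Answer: 2623/504 ≈ 5.2044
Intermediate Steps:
A(G) = 1/28 + G² (A(G) = G² + 1/28 = 1/28 + G²)
A(1/Z(-6, -6))*122 = (1/28 + (1/(6 - 1*(-6)))²)*122 = (1/28 + (1/(6 + 6))²)*122 = (1/28 + (1/12)²)*122 = (1/28 + 1/144)*122 = (43/1008)*122 = 2623/504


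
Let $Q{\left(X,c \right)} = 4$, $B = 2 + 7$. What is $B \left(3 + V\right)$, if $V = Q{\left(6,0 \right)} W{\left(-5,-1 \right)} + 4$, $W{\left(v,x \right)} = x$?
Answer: $27$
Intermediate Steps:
$B = 9$
$V = 0$ ($V = 4 \left(-1\right) + 4 = -4 + 4 = 0$)
$B \left(3 + V\right) = 9 \left(3 + 0\right) = 9 \cdot 3 = 27$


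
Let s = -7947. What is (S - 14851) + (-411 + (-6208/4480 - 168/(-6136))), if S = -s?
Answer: -392815279/53690 ≈ -7316.4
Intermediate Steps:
S = 7947 (S = -1*(-7947) = 7947)
(S - 14851) + (-411 + (-6208/4480 - 168/(-6136))) = (7947 - 14851) + (-411 + (-6208/4480 - 168/(-6136))) = -6904 + (-411 + (-6208*1/4480 - 168*(-1/6136))) = -6904 + (-411 + (-97/70 + 21/767)) = -6904 + (-411 - 72929/53690) = -6904 - 22139519/53690 = -392815279/53690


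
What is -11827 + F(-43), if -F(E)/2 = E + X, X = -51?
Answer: -11639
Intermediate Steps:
F(E) = 102 - 2*E (F(E) = -2*(E - 51) = -2*(-51 + E) = 102 - 2*E)
-11827 + F(-43) = -11827 + (102 - 2*(-43)) = -11827 + (102 + 86) = -11827 + 188 = -11639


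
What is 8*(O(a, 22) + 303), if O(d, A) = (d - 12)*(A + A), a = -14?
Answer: -6728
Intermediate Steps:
O(d, A) = 2*A*(-12 + d) (O(d, A) = (-12 + d)*(2*A) = 2*A*(-12 + d))
8*(O(a, 22) + 303) = 8*(2*22*(-12 - 14) + 303) = 8*(2*22*(-26) + 303) = 8*(-1144 + 303) = 8*(-841) = -6728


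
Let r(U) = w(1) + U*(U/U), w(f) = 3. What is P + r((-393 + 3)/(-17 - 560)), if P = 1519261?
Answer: 876615718/577 ≈ 1.5193e+6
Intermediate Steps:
r(U) = 3 + U (r(U) = 3 + U*(U/U) = 3 + U*1 = 3 + U)
P + r((-393 + 3)/(-17 - 560)) = 1519261 + (3 + (-393 + 3)/(-17 - 560)) = 1519261 + (3 - 390/(-577)) = 1519261 + (3 - 390*(-1/577)) = 1519261 + (3 + 390/577) = 1519261 + 2121/577 = 876615718/577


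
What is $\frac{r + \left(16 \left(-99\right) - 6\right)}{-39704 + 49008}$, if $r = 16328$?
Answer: $\frac{7369}{4652} \approx 1.584$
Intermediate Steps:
$\frac{r + \left(16 \left(-99\right) - 6\right)}{-39704 + 49008} = \frac{16328 + \left(16 \left(-99\right) - 6\right)}{-39704 + 49008} = \frac{16328 - 1590}{9304} = \left(16328 - 1590\right) \frac{1}{9304} = 14738 \cdot \frac{1}{9304} = \frac{7369}{4652}$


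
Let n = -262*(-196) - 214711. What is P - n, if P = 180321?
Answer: 343680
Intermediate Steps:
n = -163359 (n = 51352 - 214711 = -163359)
P - n = 180321 - 1*(-163359) = 180321 + 163359 = 343680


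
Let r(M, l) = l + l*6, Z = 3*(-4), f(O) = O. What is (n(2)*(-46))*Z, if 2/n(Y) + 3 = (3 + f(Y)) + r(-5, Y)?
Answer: 69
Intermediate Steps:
Z = -12
r(M, l) = 7*l (r(M, l) = l + 6*l = 7*l)
n(Y) = 1/(4*Y) (n(Y) = 2/(-3 + ((3 + Y) + 7*Y)) = 2/(-3 + (3 + 8*Y)) = 2/((8*Y)) = 2*(1/(8*Y)) = 1/(4*Y))
(n(2)*(-46))*Z = (((¼)/2)*(-46))*(-12) = (((¼)*(½))*(-46))*(-12) = ((⅛)*(-46))*(-12) = -23/4*(-12) = 69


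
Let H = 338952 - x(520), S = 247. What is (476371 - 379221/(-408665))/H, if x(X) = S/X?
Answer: 1557412271488/1108140999713 ≈ 1.4054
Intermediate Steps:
x(X) = 247/X
H = 13558061/40 (H = 338952 - 247/520 = 338952 - 1*19/40 = 338952 - 19/40 = 13558061/40 ≈ 3.3895e+5)
(476371 - 379221/(-408665))/H = (476371 - 379221/(-408665))/(13558061/40) = (476371 - 379221*(-1)/408665)*(40/13558061) = (476371 - 1*(-379221/408665))*(40/13558061) = (476371 + 379221/408665)*(40/13558061) = (194676533936/408665)*(40/13558061) = 1557412271488/1108140999713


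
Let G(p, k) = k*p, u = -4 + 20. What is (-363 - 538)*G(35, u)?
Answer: -504560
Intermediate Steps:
u = 16
(-363 - 538)*G(35, u) = (-363 - 538)*(16*35) = -901*560 = -504560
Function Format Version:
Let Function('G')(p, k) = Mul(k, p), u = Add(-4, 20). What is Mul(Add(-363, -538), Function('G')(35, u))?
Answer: -504560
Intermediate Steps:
u = 16
Mul(Add(-363, -538), Function('G')(35, u)) = Mul(Add(-363, -538), Mul(16, 35)) = Mul(-901, 560) = -504560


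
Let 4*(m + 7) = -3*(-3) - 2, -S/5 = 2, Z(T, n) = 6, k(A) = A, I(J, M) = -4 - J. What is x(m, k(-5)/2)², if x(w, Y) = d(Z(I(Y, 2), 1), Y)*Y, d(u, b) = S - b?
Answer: 5625/16 ≈ 351.56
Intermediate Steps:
S = -10 (S = -5*2 = -10)
d(u, b) = -10 - b
m = -21/4 (m = -7 + (-3*(-3) - 2)/4 = -7 + (9 - 2)/4 = -7 + (¼)*7 = -7 + 7/4 = -21/4 ≈ -5.2500)
x(w, Y) = Y*(-10 - Y) (x(w, Y) = (-10 - Y)*Y = Y*(-10 - Y))
x(m, k(-5)/2)² = (-(-5/2)*(10 - 5/2))² = (-(-5*½)*(10 - 5*½))² = (-1*(-5/2)*(10 - 5/2))² = (-1*(-5/2)*15/2)² = (75/4)² = 5625/16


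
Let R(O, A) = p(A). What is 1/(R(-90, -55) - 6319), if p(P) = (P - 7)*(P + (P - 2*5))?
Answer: 1/1121 ≈ 0.00089206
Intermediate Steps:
p(P) = (-10 + 2*P)*(-7 + P) (p(P) = (-7 + P)*(P + (P - 10)) = (-7 + P)*(P + (-10 + P)) = (-7 + P)*(-10 + 2*P) = (-10 + 2*P)*(-7 + P))
R(O, A) = 70 - 24*A + 2*A**2
1/(R(-90, -55) - 6319) = 1/((70 - 24*(-55) + 2*(-55)**2) - 6319) = 1/((70 + 1320 + 2*3025) - 6319) = 1/((70 + 1320 + 6050) - 6319) = 1/(7440 - 6319) = 1/1121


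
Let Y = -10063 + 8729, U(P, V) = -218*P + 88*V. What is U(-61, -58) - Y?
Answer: 9528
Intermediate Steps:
Y = -1334
U(-61, -58) - Y = (-218*(-61) + 88*(-58)) - 1*(-1334) = (13298 - 5104) + 1334 = 8194 + 1334 = 9528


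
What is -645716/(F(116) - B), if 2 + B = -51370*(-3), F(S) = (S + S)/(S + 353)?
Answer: 75710201/18069105 ≈ 4.1900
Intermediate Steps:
F(S) = 2*S/(353 + S) (F(S) = (2*S)/(353 + S) = 2*S/(353 + S))
B = 154108 (B = -2 - 51370*(-3) = -2 - 110*(-1401) = -2 + 154110 = 154108)
-645716/(F(116) - B) = -645716/(2*116/(353 + 116) - 1*154108) = -645716/(2*116/469 - 154108) = -645716/(2*116*(1/469) - 154108) = -645716/(232/469 - 154108) = -645716/(-72276420/469) = -645716*(-469/72276420) = 75710201/18069105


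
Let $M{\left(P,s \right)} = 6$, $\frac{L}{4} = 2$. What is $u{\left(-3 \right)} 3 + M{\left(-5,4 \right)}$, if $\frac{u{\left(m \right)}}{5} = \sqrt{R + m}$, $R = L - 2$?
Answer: $6 + 15 \sqrt{3} \approx 31.981$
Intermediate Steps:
$L = 8$ ($L = 4 \cdot 2 = 8$)
$R = 6$ ($R = 8 - 2 = 6$)
$u{\left(m \right)} = 5 \sqrt{6 + m}$
$u{\left(-3 \right)} 3 + M{\left(-5,4 \right)} = 5 \sqrt{6 - 3} \cdot 3 + 6 = 5 \sqrt{3} \cdot 3 + 6 = 15 \sqrt{3} + 6 = 6 + 15 \sqrt{3}$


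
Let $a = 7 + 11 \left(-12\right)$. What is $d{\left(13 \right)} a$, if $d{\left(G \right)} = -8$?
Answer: $1000$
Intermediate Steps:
$a = -125$ ($a = 7 - 132 = -125$)
$d{\left(13 \right)} a = \left(-8\right) \left(-125\right) = 1000$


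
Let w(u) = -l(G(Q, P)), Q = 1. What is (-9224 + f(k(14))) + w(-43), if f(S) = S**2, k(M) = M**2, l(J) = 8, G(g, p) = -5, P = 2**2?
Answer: 29184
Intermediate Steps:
P = 4
w(u) = -8 (w(u) = -1*8 = -8)
(-9224 + f(k(14))) + w(-43) = (-9224 + (14**2)**2) - 8 = (-9224 + 196**2) - 8 = (-9224 + 38416) - 8 = 29192 - 8 = 29184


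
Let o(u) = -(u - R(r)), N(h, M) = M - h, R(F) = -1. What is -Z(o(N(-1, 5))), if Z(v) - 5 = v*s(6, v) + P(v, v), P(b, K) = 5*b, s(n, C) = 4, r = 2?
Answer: 58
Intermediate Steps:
o(u) = -1 - u (o(u) = -(u - 1*(-1)) = -(u + 1) = -(1 + u) = -1 - u)
Z(v) = 5 + 9*v (Z(v) = 5 + (v*4 + 5*v) = 5 + (4*v + 5*v) = 5 + 9*v)
-Z(o(N(-1, 5))) = -(5 + 9*(-1 - (5 - 1*(-1)))) = -(5 + 9*(-1 - (5 + 1))) = -(5 + 9*(-1 - 1*6)) = -(5 + 9*(-1 - 6)) = -(5 + 9*(-7)) = -(5 - 63) = -1*(-58) = 58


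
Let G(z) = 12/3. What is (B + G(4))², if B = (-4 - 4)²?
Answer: 4624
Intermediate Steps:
G(z) = 4 (G(z) = 12*(⅓) = 4)
B = 64 (B = (-8)² = 64)
(B + G(4))² = (64 + 4)² = 68² = 4624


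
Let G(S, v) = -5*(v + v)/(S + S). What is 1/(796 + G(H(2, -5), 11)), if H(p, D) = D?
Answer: 1/807 ≈ 0.0012392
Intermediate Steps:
G(S, v) = -5*v/S (G(S, v) = -5*2*v/(2*S) = -5*2*v*1/(2*S) = -5*v/S)
1/(796 + G(H(2, -5), 11)) = 1/(796 - 5*11/(-5)) = 1/(796 - 5*11*(-⅕)) = 1/(796 + 11) = 1/807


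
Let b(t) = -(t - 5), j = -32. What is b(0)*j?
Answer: -160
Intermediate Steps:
b(t) = 5 - t (b(t) = -(-5 + t) = 5 - t)
b(0)*j = (5 - 1*0)*(-32) = (5 + 0)*(-32) = 5*(-32) = -160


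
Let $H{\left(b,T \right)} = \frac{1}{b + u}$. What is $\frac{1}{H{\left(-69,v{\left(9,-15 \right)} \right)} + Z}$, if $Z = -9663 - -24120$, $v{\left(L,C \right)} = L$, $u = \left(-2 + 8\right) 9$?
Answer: $\frac{15}{216854} \approx 6.9171 \cdot 10^{-5}$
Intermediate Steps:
$u = 54$ ($u = 6 \cdot 9 = 54$)
$H{\left(b,T \right)} = \frac{1}{54 + b}$ ($H{\left(b,T \right)} = \frac{1}{b + 54} = \frac{1}{54 + b}$)
$Z = 14457$ ($Z = -9663 + 24120 = 14457$)
$\frac{1}{H{\left(-69,v{\left(9,-15 \right)} \right)} + Z} = \frac{1}{\frac{1}{54 - 69} + 14457} = \frac{1}{\frac{1}{-15} + 14457} = \frac{1}{- \frac{1}{15} + 14457} = \frac{1}{\frac{216854}{15}} = \frac{15}{216854}$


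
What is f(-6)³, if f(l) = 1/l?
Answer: -1/216 ≈ -0.0046296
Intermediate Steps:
f(-6)³ = (1/(-6))³ = (-⅙)³ = -1/216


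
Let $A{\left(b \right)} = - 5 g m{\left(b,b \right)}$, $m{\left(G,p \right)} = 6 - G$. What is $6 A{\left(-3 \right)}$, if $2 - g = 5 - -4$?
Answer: $1890$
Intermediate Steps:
$g = -7$ ($g = 2 - \left(5 - -4\right) = 2 - \left(5 + 4\right) = 2 - 9 = -7$)
$A{\left(b \right)} = 210 - 35 b$ ($A{\left(b \right)} = \left(-5\right) \left(-7\right) \left(6 - b\right) = 35 \left(6 - b\right) = 210 - 35 b$)
$6 A{\left(-3 \right)} = 6 \left(210 - -105\right) = 6 \left(210 + 105\right) = 6 \cdot 315 = 1890$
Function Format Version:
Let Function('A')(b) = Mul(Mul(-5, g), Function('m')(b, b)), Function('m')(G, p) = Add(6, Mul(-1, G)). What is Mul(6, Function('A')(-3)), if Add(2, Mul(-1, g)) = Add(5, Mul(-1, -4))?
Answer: 1890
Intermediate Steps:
g = -7 (g = Add(2, Mul(-1, Add(5, Mul(-1, -4)))) = Add(2, Mul(-1, Add(5, 4))) = Add(2, Mul(-1, 9)) = Add(2, -9) = -7)
Function('A')(b) = Add(210, Mul(-35, b)) (Function('A')(b) = Mul(Mul(-5, -7), Add(6, Mul(-1, b))) = Mul(35, Add(6, Mul(-1, b))) = Add(210, Mul(-35, b)))
Mul(6, Function('A')(-3)) = Mul(6, Add(210, Mul(-35, -3))) = Mul(6, Add(210, 105)) = Mul(6, 315) = 1890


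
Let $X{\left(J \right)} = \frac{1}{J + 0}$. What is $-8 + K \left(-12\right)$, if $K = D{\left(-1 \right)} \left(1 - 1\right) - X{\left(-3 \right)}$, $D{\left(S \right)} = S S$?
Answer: $-12$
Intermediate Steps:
$D{\left(S \right)} = S^{2}$
$X{\left(J \right)} = \frac{1}{J}$
$K = \frac{1}{3}$ ($K = \left(-1\right)^{2} \left(1 - 1\right) - \frac{1}{-3} = 1 \left(1 - 1\right) - - \frac{1}{3} = 1 \cdot 0 + \frac{1}{3} = 0 + \frac{1}{3} = \frac{1}{3} \approx 0.33333$)
$-8 + K \left(-12\right) = -8 + \frac{1}{3} \left(-12\right) = -8 - 4 = -12$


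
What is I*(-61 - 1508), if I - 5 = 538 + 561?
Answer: -1732176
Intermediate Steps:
I = 1104 (I = 5 + (538 + 561) = 5 + 1099 = 1104)
I*(-61 - 1508) = 1104*(-61 - 1508) = 1104*(-1569) = -1732176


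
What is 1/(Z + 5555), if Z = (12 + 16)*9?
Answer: 1/5807 ≈ 0.00017221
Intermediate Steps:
Z = 252 (Z = 28*9 = 252)
1/(Z + 5555) = 1/(252 + 5555) = 1/5807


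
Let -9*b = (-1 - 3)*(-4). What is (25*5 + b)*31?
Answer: 34379/9 ≈ 3819.9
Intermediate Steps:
b = -16/9 (b = -(-1 - 3)*(-4)/9 = -(-4)*(-4)/9 = -1/9*16 = -16/9 ≈ -1.7778)
(25*5 + b)*31 = (25*5 - 16/9)*31 = (125 - 16/9)*31 = (1109/9)*31 = 34379/9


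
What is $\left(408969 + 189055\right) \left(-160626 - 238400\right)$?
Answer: $-238627124624$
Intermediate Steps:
$\left(408969 + 189055\right) \left(-160626 - 238400\right) = 598024 \left(-399026\right) = -238627124624$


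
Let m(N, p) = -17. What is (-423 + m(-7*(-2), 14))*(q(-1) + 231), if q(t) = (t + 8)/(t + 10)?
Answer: -917840/9 ≈ -1.0198e+5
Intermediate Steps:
q(t) = (8 + t)/(10 + t)
(-423 + m(-7*(-2), 14))*(q(-1) + 231) = (-423 - 17)*((8 - 1)/(10 - 1) + 231) = -440*(7/9 + 231) = -440*2086/9 = -917840/9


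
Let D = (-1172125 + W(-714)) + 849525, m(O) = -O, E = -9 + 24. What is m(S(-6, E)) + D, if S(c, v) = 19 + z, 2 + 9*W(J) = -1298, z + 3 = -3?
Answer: -2904817/9 ≈ -3.2276e+5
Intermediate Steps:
z = -6 (z = -3 - 3 = -6)
E = 15
W(J) = -1300/9 (W(J) = -2/9 + (1/9)*(-1298) = -2/9 - 1298/9 = -1300/9)
S(c, v) = 13 (S(c, v) = 19 - 6 = 13)
D = -2904700/9 (D = (-1172125 - 1300/9) + 849525 = -10550425/9 + 849525 = -2904700/9 ≈ -3.2274e+5)
m(S(-6, E)) + D = -1*13 - 2904700/9 = -13 - 2904700/9 = -2904817/9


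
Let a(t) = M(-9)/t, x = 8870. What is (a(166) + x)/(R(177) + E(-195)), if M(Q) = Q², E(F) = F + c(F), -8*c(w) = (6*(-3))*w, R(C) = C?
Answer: -2945002/151641 ≈ -19.421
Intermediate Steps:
c(w) = 9*w/4 (c(w) = -6*(-3)*w/8 = -(-9)*w/4 = 9*w/4)
E(F) = 13*F/4 (E(F) = F + 9*F/4 = 13*F/4)
a(t) = 81/t (a(t) = (-9)²/t = 81/t)
(a(166) + x)/(R(177) + E(-195)) = (81/166 + 8870)/(177 + (13/4)*(-195)) = (81*(1/166) + 8870)/(177 - 2535/4) = (81/166 + 8870)/(-1827/4) = (1472501/166)*(-4/1827) = -2945002/151641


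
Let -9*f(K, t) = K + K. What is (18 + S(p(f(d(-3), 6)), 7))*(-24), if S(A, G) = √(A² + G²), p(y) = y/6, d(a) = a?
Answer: -432 - 8*√3970/3 ≈ -600.02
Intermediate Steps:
f(K, t) = -2*K/9 (f(K, t) = -(K + K)/9 = -2*K/9)
p(y) = y/6 (p(y) = y*(⅙) = y/6)
(18 + S(p(f(d(-3), 6)), 7))*(-24) = (18 + √(((-2/9*(-3))/6)² + 7²))*(-24) = (18 + √(((⅙)*(⅔))² + 49))*(-24) = (18 + √((⅑)² + 49))*(-24) = (18 + √(1/81 + 49))*(-24) = (18 + √(3970/81))*(-24) = (18 + √3970/9)*(-24) = -432 - 8*√3970/3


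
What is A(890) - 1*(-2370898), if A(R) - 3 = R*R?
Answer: 3163001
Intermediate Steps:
A(R) = 3 + R² (A(R) = 3 + R*R = 3 + R²)
A(890) - 1*(-2370898) = (3 + 890²) - 1*(-2370898) = (3 + 792100) + 2370898 = 792103 + 2370898 = 3163001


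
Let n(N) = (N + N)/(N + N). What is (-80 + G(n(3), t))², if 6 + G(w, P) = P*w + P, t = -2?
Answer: 8100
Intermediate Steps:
n(N) = 1 (n(N) = (2*N)/((2*N)) = (2*N)*(1/(2*N)) = 1)
G(w, P) = -6 + P + P*w (G(w, P) = -6 + (P*w + P) = -6 + (P + P*w) = -6 + P + P*w)
(-80 + G(n(3), t))² = (-80 + (-6 - 2 - 2*1))² = (-80 + (-6 - 2 - 2))² = (-80 - 10)² = (-90)² = 8100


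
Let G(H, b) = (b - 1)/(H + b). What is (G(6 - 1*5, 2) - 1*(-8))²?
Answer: 625/9 ≈ 69.444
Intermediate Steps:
G(H, b) = (-1 + b)/(H + b)
(G(6 - 1*5, 2) - 1*(-8))² = ((-1 + 2)/((6 - 1*5) + 2) - 1*(-8))² = (1/((6 - 5) + 2) + 8)² = (1/(1 + 2) + 8)² = (1/3 + 8)² = ((⅓)*1 + 8)² = (⅓ + 8)² = (25/3)² = 625/9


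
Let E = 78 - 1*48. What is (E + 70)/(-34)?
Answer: -50/17 ≈ -2.9412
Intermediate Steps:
E = 30 (E = 78 - 48 = 30)
(E + 70)/(-34) = (30 + 70)/(-34) = 100*(-1/34) = -50/17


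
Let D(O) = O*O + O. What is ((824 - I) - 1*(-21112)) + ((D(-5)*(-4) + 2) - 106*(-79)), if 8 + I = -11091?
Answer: 41331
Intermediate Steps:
I = -11099 (I = -8 - 11091 = -11099)
D(O) = O + O² (D(O) = O² + O = O + O²)
((824 - I) - 1*(-21112)) + ((D(-5)*(-4) + 2) - 106*(-79)) = ((824 - 1*(-11099)) - 1*(-21112)) + ((-5*(1 - 5)*(-4) + 2) - 106*(-79)) = ((824 + 11099) + 21112) + ((-5*(-4)*(-4) + 2) + 8374) = (11923 + 21112) + ((20*(-4) + 2) + 8374) = 33035 + ((-80 + 2) + 8374) = 33035 + (-78 + 8374) = 33035 + 8296 = 41331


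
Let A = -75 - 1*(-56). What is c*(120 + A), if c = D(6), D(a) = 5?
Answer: 505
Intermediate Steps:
A = -19 (A = -75 + 56 = -19)
c = 5
c*(120 + A) = 5*(120 - 19) = 5*101 = 505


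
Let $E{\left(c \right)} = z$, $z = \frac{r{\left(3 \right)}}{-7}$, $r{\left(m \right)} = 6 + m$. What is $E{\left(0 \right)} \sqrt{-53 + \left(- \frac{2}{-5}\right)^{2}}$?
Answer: $- \frac{9 i \sqrt{1321}}{35} \approx - 9.346 i$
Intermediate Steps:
$z = - \frac{9}{7}$ ($z = \frac{6 + 3}{-7} = 9 \left(- \frac{1}{7}\right) = - \frac{9}{7} \approx -1.2857$)
$E{\left(c \right)} = - \frac{9}{7}$
$E{\left(0 \right)} \sqrt{-53 + \left(- \frac{2}{-5}\right)^{2}} = - \frac{9 \sqrt{-53 + \left(- \frac{2}{-5}\right)^{2}}}{7} = - \frac{9 \sqrt{-53 + \left(\left(-2\right) \left(- \frac{1}{5}\right)\right)^{2}}}{7} = - \frac{9 \sqrt{-53 + \left(\frac{2}{5}\right)^{2}}}{7} = - \frac{9 \sqrt{-53 + \frac{4}{25}}}{7} = - \frac{9 \sqrt{- \frac{1321}{25}}}{7} = - \frac{9 \frac{i \sqrt{1321}}{5}}{7} = - \frac{9 i \sqrt{1321}}{35}$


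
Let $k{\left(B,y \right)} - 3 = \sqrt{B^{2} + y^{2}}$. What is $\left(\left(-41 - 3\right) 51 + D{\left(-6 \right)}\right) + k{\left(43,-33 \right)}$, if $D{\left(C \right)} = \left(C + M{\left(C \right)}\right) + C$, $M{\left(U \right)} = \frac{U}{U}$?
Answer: $-2252 + \sqrt{2938} \approx -2197.8$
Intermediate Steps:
$M{\left(U \right)} = 1$
$D{\left(C \right)} = 1 + 2 C$ ($D{\left(C \right)} = \left(C + 1\right) + C = \left(1 + C\right) + C = 1 + 2 C$)
$k{\left(B,y \right)} = 3 + \sqrt{B^{2} + y^{2}}$
$\left(\left(-41 - 3\right) 51 + D{\left(-6 \right)}\right) + k{\left(43,-33 \right)} = \left(\left(-41 - 3\right) 51 + \left(1 + 2 \left(-6\right)\right)\right) + \left(3 + \sqrt{43^{2} + \left(-33\right)^{2}}\right) = \left(\left(-44\right) 51 + \left(1 - 12\right)\right) + \left(3 + \sqrt{1849 + 1089}\right) = \left(-2244 - 11\right) + \left(3 + \sqrt{2938}\right) = -2255 + \left(3 + \sqrt{2938}\right) = -2252 + \sqrt{2938}$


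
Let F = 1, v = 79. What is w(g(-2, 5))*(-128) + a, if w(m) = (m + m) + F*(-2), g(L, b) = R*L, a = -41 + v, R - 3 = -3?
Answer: 294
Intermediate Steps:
R = 0 (R = 3 - 3 = 0)
a = 38 (a = -41 + 79 = 38)
g(L, b) = 0 (g(L, b) = 0*L = 0)
w(m) = -2 + 2*m (w(m) = (m + m) + 1*(-2) = 2*m - 2 = -2 + 2*m)
w(g(-2, 5))*(-128) + a = (-2 + 2*0)*(-128) + 38 = (-2 + 0)*(-128) + 38 = -2*(-128) + 38 = 256 + 38 = 294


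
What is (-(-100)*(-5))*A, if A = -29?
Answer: 14500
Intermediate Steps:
(-(-100)*(-5))*A = -(-100)*(-5)*(-29) = -20*25*(-29) = -500*(-29) = 14500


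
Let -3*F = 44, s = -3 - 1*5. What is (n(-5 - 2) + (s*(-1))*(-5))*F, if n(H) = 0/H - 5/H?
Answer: 12100/21 ≈ 576.19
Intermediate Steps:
s = -8 (s = -3 - 5 = -8)
n(H) = -5/H (n(H) = 0 - 5/H = -5/H)
F = -44/3 (F = -1/3*44 = -44/3 ≈ -14.667)
(n(-5 - 2) + (s*(-1))*(-5))*F = (-5/(-5 - 2) - 8*(-1)*(-5))*(-44/3) = (-5/(-7) + 8*(-5))*(-44/3) = (-5*(-1/7) - 40)*(-44/3) = (5/7 - 40)*(-44/3) = -275/7*(-44/3) = 12100/21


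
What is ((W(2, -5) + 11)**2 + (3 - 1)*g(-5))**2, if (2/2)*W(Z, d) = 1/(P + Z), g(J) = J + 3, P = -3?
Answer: 9216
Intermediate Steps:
g(J) = 3 + J
W(Z, d) = 1/(-3 + Z)
((W(2, -5) + 11)**2 + (3 - 1)*g(-5))**2 = ((1/(-3 + 2) + 11)**2 + (3 - 1)*(3 - 5))**2 = ((1/(-1) + 11)**2 + 2*(-2))**2 = ((-1 + 11)**2 - 4)**2 = (10**2 - 4)**2 = (100 - 4)**2 = 96**2 = 9216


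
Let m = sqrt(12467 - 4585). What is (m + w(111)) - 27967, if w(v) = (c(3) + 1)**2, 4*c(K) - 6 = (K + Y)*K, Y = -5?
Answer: -27966 + sqrt(7882) ≈ -27877.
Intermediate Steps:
m = sqrt(7882) ≈ 88.781
c(K) = 3/2 + K*(-5 + K)/4 (c(K) = 3/2 + ((K - 5)*K)/4 = 3/2 + ((-5 + K)*K)/4 = 3/2 + (K*(-5 + K))/4 = 3/2 + K*(-5 + K)/4)
w(v) = 1 (w(v) = ((3/2 - 5/4*3 + (1/4)*3**2) + 1)**2 = ((3/2 - 15/4 + (1/4)*9) + 1)**2 = ((3/2 - 15/4 + 9/4) + 1)**2 = (0 + 1)**2 = 1**2 = 1)
(m + w(111)) - 27967 = (sqrt(7882) + 1) - 27967 = (1 + sqrt(7882)) - 27967 = -27966 + sqrt(7882)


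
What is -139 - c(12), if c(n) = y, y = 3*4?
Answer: -151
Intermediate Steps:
y = 12
c(n) = 12
-139 - c(12) = -139 - 1*12 = -139 - 12 = -151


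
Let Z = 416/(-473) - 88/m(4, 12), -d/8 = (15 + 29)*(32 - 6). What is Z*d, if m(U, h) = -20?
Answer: -6927232/215 ≈ -32220.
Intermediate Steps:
d = -9152 (d = -8*(15 + 29)*(32 - 6) = -352*26 = -8*1144 = -9152)
Z = 8326/2365 (Z = 416/(-473) - 88/(-20) = 416*(-1/473) - 88*(-1/20) = -416/473 + 22/5 = 8326/2365 ≈ 3.5205)
Z*d = (8326/2365)*(-9152) = -6927232/215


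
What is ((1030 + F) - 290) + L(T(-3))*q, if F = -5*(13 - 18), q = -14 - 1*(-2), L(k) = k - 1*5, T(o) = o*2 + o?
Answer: 933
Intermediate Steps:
T(o) = 3*o (T(o) = 2*o + o = 3*o)
L(k) = -5 + k (L(k) = k - 5 = -5 + k)
q = -12 (q = -14 + 2 = -12)
F = 25 (F = -5*(-5) = 25)
((1030 + F) - 290) + L(T(-3))*q = ((1030 + 25) - 290) + (-5 + 3*(-3))*(-12) = (1055 - 290) + (-5 - 9)*(-12) = 765 - 14*(-12) = 765 + 168 = 933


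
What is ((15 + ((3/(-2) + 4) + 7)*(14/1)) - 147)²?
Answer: 1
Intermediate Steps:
((15 + ((3/(-2) + 4) + 7)*(14/1)) - 147)² = ((15 + ((3*(-½) + 4) + 7)*(14*1)) - 147)² = ((15 + ((-3/2 + 4) + 7)*14) - 147)² = ((15 + (5/2 + 7)*14) - 147)² = ((15 + (19/2)*14) - 147)² = ((15 + 133) - 147)² = (148 - 147)² = 1² = 1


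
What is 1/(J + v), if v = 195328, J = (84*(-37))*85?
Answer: -1/68852 ≈ -1.4524e-5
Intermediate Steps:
J = -264180 (J = -3108*85 = -264180)
1/(J + v) = 1/(-264180 + 195328) = 1/(-68852) = -1/68852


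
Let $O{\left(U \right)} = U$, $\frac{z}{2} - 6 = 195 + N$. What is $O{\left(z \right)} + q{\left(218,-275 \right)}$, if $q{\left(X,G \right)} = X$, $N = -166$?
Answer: $288$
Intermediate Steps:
$z = 70$ ($z = 12 + 2 \left(195 - 166\right) = 12 + 2 \cdot 29 = 12 + 58 = 70$)
$O{\left(z \right)} + q{\left(218,-275 \right)} = 70 + 218 = 288$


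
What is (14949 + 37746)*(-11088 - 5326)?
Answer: -864935730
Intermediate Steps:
(14949 + 37746)*(-11088 - 5326) = 52695*(-16414) = -864935730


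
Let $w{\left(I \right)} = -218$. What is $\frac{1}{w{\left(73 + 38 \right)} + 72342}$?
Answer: $\frac{1}{72124} \approx 1.3865 \cdot 10^{-5}$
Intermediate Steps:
$\frac{1}{w{\left(73 + 38 \right)} + 72342} = \frac{1}{-218 + 72342} = \frac{1}{72124}$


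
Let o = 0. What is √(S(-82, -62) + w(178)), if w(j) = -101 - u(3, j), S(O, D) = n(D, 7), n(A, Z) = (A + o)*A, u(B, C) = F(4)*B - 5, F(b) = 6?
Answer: √3730 ≈ 61.074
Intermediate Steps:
u(B, C) = -5 + 6*B (u(B, C) = 6*B - 5 = -5 + 6*B)
n(A, Z) = A² (n(A, Z) = (A + 0)*A = A*A = A²)
S(O, D) = D²
w(j) = -114 (w(j) = -101 - (-5 + 6*3) = -101 - (-5 + 18) = -101 - 1*13 = -101 - 13 = -114)
√(S(-82, -62) + w(178)) = √((-62)² - 114) = √(3844 - 114) = √3730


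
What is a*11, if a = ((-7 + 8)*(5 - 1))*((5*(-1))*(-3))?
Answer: 660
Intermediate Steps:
a = 60 (a = (1*4)*(-5*(-3)) = 4*15 = 60)
a*11 = 60*11 = 660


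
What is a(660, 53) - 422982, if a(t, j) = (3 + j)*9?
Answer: -422478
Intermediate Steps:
a(t, j) = 27 + 9*j
a(660, 53) - 422982 = (27 + 9*53) - 422982 = (27 + 477) - 422982 = 504 - 422982 = -422478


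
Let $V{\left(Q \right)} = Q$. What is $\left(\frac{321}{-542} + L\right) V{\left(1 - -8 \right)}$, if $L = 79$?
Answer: $\frac{382473}{542} \approx 705.67$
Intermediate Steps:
$\left(\frac{321}{-542} + L\right) V{\left(1 - -8 \right)} = \left(\frac{321}{-542} + 79\right) \left(1 - -8\right) = \left(321 \left(- \frac{1}{542}\right) + 79\right) \left(1 + 8\right) = \left(- \frac{321}{542} + 79\right) 9 = \frac{42497}{542} \cdot 9 = \frac{382473}{542}$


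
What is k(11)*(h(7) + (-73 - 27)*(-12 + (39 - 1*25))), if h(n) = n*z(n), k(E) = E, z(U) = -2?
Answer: -2354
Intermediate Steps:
h(n) = -2*n (h(n) = n*(-2) = -2*n)
k(11)*(h(7) + (-73 - 27)*(-12 + (39 - 1*25))) = 11*(-2*7 + (-73 - 27)*(-12 + (39 - 1*25))) = 11*(-14 - 100*(-12 + (39 - 25))) = 11*(-14 - 100*(-12 + 14)) = 11*(-14 - 100*2) = 11*(-14 - 200) = 11*(-214) = -2354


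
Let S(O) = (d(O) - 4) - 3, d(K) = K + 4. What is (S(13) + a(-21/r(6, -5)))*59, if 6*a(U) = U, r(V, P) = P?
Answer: 6313/10 ≈ 631.30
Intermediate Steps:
d(K) = 4 + K
S(O) = -3 + O (S(O) = ((4 + O) - 4) - 3 = O - 3 = -3 + O)
a(U) = U/6
(S(13) + a(-21/r(6, -5)))*59 = ((-3 + 13) + (-21/(-5))/6)*59 = (10 + (-21*(-⅕))/6)*59 = (10 + (⅙)*(21/5))*59 = (10 + 7/10)*59 = (107/10)*59 = 6313/10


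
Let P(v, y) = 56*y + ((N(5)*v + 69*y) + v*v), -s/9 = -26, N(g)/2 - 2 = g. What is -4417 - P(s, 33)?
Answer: -66574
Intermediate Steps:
N(g) = 4 + 2*g
s = 234 (s = -9*(-26) = 234)
P(v, y) = v² + 14*v + 125*y (P(v, y) = 56*y + (((4 + 2*5)*v + 69*y) + v*v) = 56*y + (((4 + 10)*v + 69*y) + v²) = 56*y + ((14*v + 69*y) + v²) = 56*y + (v² + 14*v + 69*y) = v² + 14*v + 125*y)
-4417 - P(s, 33) = -4417 - (234² + 14*234 + 125*33) = -4417 - (54756 + 3276 + 4125) = -4417 - 1*62157 = -4417 - 62157 = -66574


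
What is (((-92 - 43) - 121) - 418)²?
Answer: 454276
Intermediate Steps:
(((-92 - 43) - 121) - 418)² = ((-135 - 121) - 418)² = (-256 - 418)² = (-674)² = 454276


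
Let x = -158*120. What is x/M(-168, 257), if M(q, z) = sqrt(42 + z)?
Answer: -18960*sqrt(299)/299 ≈ -1096.5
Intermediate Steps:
x = -18960
x/M(-168, 257) = -18960/sqrt(42 + 257) = -18960*sqrt(299)/299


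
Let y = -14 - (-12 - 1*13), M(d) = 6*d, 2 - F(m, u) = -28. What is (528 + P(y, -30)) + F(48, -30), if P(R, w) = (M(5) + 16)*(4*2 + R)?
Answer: 1432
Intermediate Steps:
F(m, u) = 30 (F(m, u) = 2 - 1*(-28) = 2 + 28 = 30)
y = 11 (y = -14 - (-12 - 13) = -14 - 1*(-25) = -14 + 25 = 11)
P(R, w) = 368 + 46*R (P(R, w) = (6*5 + 16)*(4*2 + R) = (30 + 16)*(8 + R) = 46*(8 + R) = 368 + 46*R)
(528 + P(y, -30)) + F(48, -30) = (528 + (368 + 46*11)) + 30 = (528 + (368 + 506)) + 30 = (528 + 874) + 30 = 1402 + 30 = 1432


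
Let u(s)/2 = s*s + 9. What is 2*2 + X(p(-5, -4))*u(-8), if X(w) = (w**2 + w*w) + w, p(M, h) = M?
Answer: 6574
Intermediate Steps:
u(s) = 18 + 2*s**2 (u(s) = 2*(s*s + 9) = 2*(s**2 + 9) = 2*(9 + s**2) = 18 + 2*s**2)
X(w) = w + 2*w**2 (X(w) = (w**2 + w**2) + w = 2*w**2 + w = w + 2*w**2)
2*2 + X(p(-5, -4))*u(-8) = 2*2 + (-5*(1 + 2*(-5)))*(18 + 2*(-8)**2) = 4 + (-5*(1 - 10))*(18 + 2*64) = 4 + (-5*(-9))*(18 + 128) = 4 + 45*146 = 4 + 6570 = 6574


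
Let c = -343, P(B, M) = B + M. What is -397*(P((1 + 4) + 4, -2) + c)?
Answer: 133392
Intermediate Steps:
-397*(P((1 + 4) + 4, -2) + c) = -397*((((1 + 4) + 4) - 2) - 343) = -397*(((5 + 4) - 2) - 343) = -397*((9 - 2) - 343) = -397*(7 - 343) = -397*(-336) = 133392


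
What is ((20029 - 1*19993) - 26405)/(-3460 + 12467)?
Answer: -26369/9007 ≈ -2.9276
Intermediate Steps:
((20029 - 1*19993) - 26405)/(-3460 + 12467) = ((20029 - 19993) - 26405)/9007 = (36 - 26405)*(1/9007) = -26369*1/9007 = -26369/9007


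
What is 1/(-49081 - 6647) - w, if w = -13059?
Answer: 727751951/55728 ≈ 13059.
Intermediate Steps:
1/(-49081 - 6647) - w = 1/(-49081 - 6647) - 1*(-13059) = 1/(-55728) + 13059 = -1/55728 + 13059 = 727751951/55728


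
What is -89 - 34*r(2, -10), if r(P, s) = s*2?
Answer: 591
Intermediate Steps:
r(P, s) = 2*s
-89 - 34*r(2, -10) = -89 - 68*(-10) = -89 - 34*(-20) = -89 + 680 = 591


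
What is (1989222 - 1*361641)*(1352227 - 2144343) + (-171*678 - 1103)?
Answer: -1289233068437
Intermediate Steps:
(1989222 - 1*361641)*(1352227 - 2144343) + (-171*678 - 1103) = (1989222 - 361641)*(-792116) + (-115938 - 1103) = 1627581*(-792116) - 117041 = -1289232951396 - 117041 = -1289233068437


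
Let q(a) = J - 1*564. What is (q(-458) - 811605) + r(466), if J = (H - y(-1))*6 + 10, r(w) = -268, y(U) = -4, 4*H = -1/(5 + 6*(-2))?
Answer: -11373639/14 ≈ -8.1240e+5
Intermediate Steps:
H = 1/28 (H = (-1/(5 + 6*(-2)))/4 = (-1/(5 - 12))/4 = (-1/(-7))/4 = (-1*(-⅐))/4 = (¼)*(⅐) = 1/28 ≈ 0.035714)
J = 479/14 (J = (1/28 - 1*(-4))*6 + 10 = (1/28 + 4)*6 + 10 = (113/28)*6 + 10 = 339/14 + 10 = 479/14 ≈ 34.214)
q(a) = -7417/14 (q(a) = 479/14 - 1*564 = 479/14 - 564 = -7417/14)
(q(-458) - 811605) + r(466) = (-7417/14 - 811605) - 268 = -11369887/14 - 268 = -11373639/14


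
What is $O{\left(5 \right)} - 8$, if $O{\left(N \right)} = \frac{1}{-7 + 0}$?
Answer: $- \frac{57}{7} \approx -8.1429$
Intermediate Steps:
$O{\left(N \right)} = - \frac{1}{7}$ ($O{\left(N \right)} = \frac{1}{-7} = - \frac{1}{7}$)
$O{\left(5 \right)} - 8 = - \frac{1}{7} - 8 = - \frac{57}{7}$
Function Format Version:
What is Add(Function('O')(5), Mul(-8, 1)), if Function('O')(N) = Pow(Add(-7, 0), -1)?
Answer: Rational(-57, 7) ≈ -8.1429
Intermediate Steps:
Function('O')(N) = Rational(-1, 7) (Function('O')(N) = Pow(-7, -1) = Rational(-1, 7))
Add(Function('O')(5), Mul(-8, 1)) = Add(Rational(-1, 7), Mul(-8, 1)) = Add(Rational(-1, 7), -8) = Rational(-57, 7)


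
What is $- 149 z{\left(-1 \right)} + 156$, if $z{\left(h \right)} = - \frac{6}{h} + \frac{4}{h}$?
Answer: $-142$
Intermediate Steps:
$z{\left(h \right)} = - \frac{2}{h}$
$- 149 z{\left(-1 \right)} + 156 = - 149 \left(- \frac{2}{-1}\right) + 156 = - 149 \left(\left(-2\right) \left(-1\right)\right) + 156 = \left(-149\right) 2 + 156 = -298 + 156 = -142$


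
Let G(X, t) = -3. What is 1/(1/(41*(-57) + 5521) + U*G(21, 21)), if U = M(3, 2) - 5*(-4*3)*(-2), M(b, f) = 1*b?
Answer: 3184/1117585 ≈ 0.0028490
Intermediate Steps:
M(b, f) = b
U = -117 (U = 3 - 5*(-4*3)*(-2) = 3 - (-60)*(-2) = 3 - 5*24 = 3 - 120 = -117)
1/(1/(41*(-57) + 5521) + U*G(21, 21)) = 1/(1/(41*(-57) + 5521) - 117*(-3)) = 1/(1/(-2337 + 5521) + 351) = 1/(1/3184 + 351) = 1/(1117585/3184) = 3184/1117585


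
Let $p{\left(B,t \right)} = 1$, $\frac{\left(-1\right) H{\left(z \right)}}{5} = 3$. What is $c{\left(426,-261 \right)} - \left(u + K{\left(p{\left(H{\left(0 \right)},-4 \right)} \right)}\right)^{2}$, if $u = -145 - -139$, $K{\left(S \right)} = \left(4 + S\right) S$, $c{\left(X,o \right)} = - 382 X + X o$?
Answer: $-273919$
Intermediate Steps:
$H{\left(z \right)} = -15$ ($H{\left(z \right)} = \left(-5\right) 3 = -15$)
$K{\left(S \right)} = S \left(4 + S\right)$
$u = -6$ ($u = -145 + 139 = -6$)
$c{\left(426,-261 \right)} - \left(u + K{\left(p{\left(H{\left(0 \right)},-4 \right)} \right)}\right)^{2} = 426 \left(-382 - 261\right) - \left(-6 + 1 \left(4 + 1\right)\right)^{2} = 426 \left(-643\right) - \left(-6 + 1 \cdot 5\right)^{2} = -273918 - \left(-6 + 5\right)^{2} = -273918 - \left(-1\right)^{2} = -273918 - 1 = -273919$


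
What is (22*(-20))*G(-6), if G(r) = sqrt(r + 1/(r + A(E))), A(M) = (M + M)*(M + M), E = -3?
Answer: -44*I*sqrt(5370)/3 ≈ -1074.8*I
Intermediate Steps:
A(M) = 4*M**2 (A(M) = (2*M)*(2*M) = 4*M**2)
G(r) = sqrt(r + 1/(36 + r)) (G(r) = sqrt(r + 1/(r + 4*(-3)**2)) = sqrt(r + 1/(r + 4*9)) = sqrt(r + 1/(r + 36)) = sqrt(r + 1/(36 + r)))
(22*(-20))*G(-6) = (22*(-20))*sqrt((1 - 6*(36 - 6))/(36 - 6)) = -440*sqrt(30)*sqrt(1 - 6*30)/30 = -440*sqrt(30)*sqrt(1 - 180)/30 = -440*I*sqrt(5370)/30 = -44*I*sqrt(5370)/3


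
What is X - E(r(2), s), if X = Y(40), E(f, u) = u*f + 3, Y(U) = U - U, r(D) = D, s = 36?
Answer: -75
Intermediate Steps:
Y(U) = 0
E(f, u) = 3 + f*u (E(f, u) = f*u + 3 = 3 + f*u)
X = 0
X - E(r(2), s) = 0 - (3 + 2*36) = 0 - (3 + 72) = 0 - 1*75 = 0 - 75 = -75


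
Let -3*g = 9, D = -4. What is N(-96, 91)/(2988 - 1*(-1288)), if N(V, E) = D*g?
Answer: 3/1069 ≈ 0.0028064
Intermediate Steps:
g = -3 (g = -⅓*9 = -3)
N(V, E) = 12 (N(V, E) = -4*(-3) = 12)
N(-96, 91)/(2988 - 1*(-1288)) = 12/(2988 - 1*(-1288)) = 12/(2988 + 1288) = 12/4276 = 12*(1/4276) = 3/1069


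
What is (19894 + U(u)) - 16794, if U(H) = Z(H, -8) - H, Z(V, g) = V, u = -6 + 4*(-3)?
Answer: 3100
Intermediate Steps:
u = -18 (u = -6 - 12 = -18)
U(H) = 0 (U(H) = H - H = 0)
(19894 + U(u)) - 16794 = (19894 + 0) - 16794 = 19894 - 16794 = 3100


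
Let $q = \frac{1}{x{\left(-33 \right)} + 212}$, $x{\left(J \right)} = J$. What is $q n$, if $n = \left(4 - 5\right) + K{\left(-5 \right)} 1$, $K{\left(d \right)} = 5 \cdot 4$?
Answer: $\frac{19}{179} \approx 0.10615$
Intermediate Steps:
$K{\left(d \right)} = 20$
$n = 19$ ($n = \left(4 - 5\right) + 20 \cdot 1 = \left(4 - 5\right) + 20 = -1 + 20 = 19$)
$q = \frac{1}{179}$ ($q = \frac{1}{-33 + 212} = \frac{1}{179} \approx 0.0055866$)
$q n = \frac{1}{179} \cdot 19 = \frac{19}{179}$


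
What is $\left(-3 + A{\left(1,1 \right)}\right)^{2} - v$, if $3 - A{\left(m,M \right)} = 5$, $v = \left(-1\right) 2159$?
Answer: $2184$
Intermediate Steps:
$v = -2159$
$A{\left(m,M \right)} = -2$ ($A{\left(m,M \right)} = 3 - 5 = -2$)
$\left(-3 + A{\left(1,1 \right)}\right)^{2} - v = \left(-3 - 2\right)^{2} - -2159 = \left(-5\right)^{2} + 2159 = 25 + 2159 = 2184$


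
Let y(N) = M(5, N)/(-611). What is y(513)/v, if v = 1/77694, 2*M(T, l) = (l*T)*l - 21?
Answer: -51115814928/611 ≈ -8.3659e+7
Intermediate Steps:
M(T, l) = -21/2 + T*l²/2 (M(T, l) = ((l*T)*l - 21)/2 = ((T*l)*l - 21)/2 = (T*l² - 21)/2 = (-21 + T*l²)/2 = -21/2 + T*l²/2)
v = 1/77694 ≈ 1.2871e-5
y(N) = 21/1222 - 5*N²/1222 (y(N) = (-21/2 + (½)*5*N²)/(-611) = (-21/2 + 5*N²/2)*(-1/611) = 21/1222 - 5*N²/1222)
y(513)/v = (21/1222 - 5/1222*513²)/(1/77694) = (21/1222 - 5/1222*263169)*77694 = (21/1222 - 1315845/1222)*77694 = -657912/611*77694 = -51115814928/611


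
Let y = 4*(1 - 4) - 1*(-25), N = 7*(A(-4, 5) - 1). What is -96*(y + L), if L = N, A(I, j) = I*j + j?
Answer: 9504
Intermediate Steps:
A(I, j) = j + I*j
N = -112 (N = 7*(5*(1 - 4) - 1) = 7*(5*(-3) - 1) = 7*(-15 - 1) = 7*(-16) = -112)
L = -112
y = 13 (y = 4*(-3) + 25 = -12 + 25 = 13)
-96*(y + L) = -96*(13 - 112) = -96*(-99) = 9504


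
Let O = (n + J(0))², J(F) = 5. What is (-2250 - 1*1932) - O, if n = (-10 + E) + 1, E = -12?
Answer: -4438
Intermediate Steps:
n = -21 (n = (-10 - 12) + 1 = -22 + 1 = -21)
O = 256 (O = (-21 + 5)² = (-16)² = 256)
(-2250 - 1*1932) - O = (-2250 - 1*1932) - 1*256 = (-2250 - 1932) - 256 = -4182 - 256 = -4438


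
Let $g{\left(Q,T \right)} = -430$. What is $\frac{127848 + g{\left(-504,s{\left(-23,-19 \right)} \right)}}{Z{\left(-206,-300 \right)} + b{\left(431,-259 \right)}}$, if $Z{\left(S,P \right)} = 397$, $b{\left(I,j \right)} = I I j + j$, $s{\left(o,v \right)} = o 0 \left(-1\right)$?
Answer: $- \frac{127418}{48111961} \approx -0.0026484$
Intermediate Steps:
$s{\left(o,v \right)} = 0$ ($s{\left(o,v \right)} = 0 \left(-1\right) = 0$)
$b{\left(I,j \right)} = j + j I^{2}$ ($b{\left(I,j \right)} = I^{2} j + j = j I^{2} + j = j + j I^{2}$)
$\frac{127848 + g{\left(-504,s{\left(-23,-19 \right)} \right)}}{Z{\left(-206,-300 \right)} + b{\left(431,-259 \right)}} = \frac{127848 - 430}{397 - 259 \left(1 + 431^{2}\right)} = \frac{127418}{397 - 259 \left(1 + 185761\right)} = \frac{127418}{397 - 48112358} = \frac{127418}{-48111961} = 127418 \left(- \frac{1}{48111961}\right) = - \frac{127418}{48111961}$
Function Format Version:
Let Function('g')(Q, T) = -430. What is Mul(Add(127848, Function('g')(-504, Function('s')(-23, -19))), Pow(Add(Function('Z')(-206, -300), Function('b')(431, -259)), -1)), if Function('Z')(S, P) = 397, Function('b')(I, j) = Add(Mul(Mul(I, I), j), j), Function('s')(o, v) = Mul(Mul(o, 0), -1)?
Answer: Rational(-127418, 48111961) ≈ -0.0026484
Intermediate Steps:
Function('s')(o, v) = 0 (Function('s')(o, v) = Mul(0, -1) = 0)
Function('b')(I, j) = Add(j, Mul(j, Pow(I, 2))) (Function('b')(I, j) = Add(Mul(Pow(I, 2), j), j) = Add(Mul(j, Pow(I, 2)), j) = Add(j, Mul(j, Pow(I, 2))))
Mul(Add(127848, Function('g')(-504, Function('s')(-23, -19))), Pow(Add(Function('Z')(-206, -300), Function('b')(431, -259)), -1)) = Mul(Add(127848, -430), Pow(Add(397, Mul(-259, Add(1, Pow(431, 2)))), -1)) = Mul(127418, Pow(Add(397, Mul(-259, Add(1, 185761))), -1)) = Mul(127418, Pow(Add(397, Mul(-259, 185762)), -1)) = Mul(127418, Pow(Add(397, -48112358), -1)) = Mul(127418, Pow(-48111961, -1)) = Mul(127418, Rational(-1, 48111961)) = Rational(-127418, 48111961)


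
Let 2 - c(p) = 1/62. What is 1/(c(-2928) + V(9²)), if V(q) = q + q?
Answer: 62/10167 ≈ 0.0060982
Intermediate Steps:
c(p) = 123/62 (c(p) = 2 - 1/62 = 123/62)
V(q) = 2*q
1/(c(-2928) + V(9²)) = 1/(123/62 + 2*9²) = 1/(123/62 + 2*81) = 1/(123/62 + 162) = 1/(10167/62) = 62/10167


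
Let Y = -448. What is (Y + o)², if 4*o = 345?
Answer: 2093809/16 ≈ 1.3086e+5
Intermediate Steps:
o = 345/4 (o = (¼)*345 = 345/4 ≈ 86.250)
(Y + o)² = (-448 + 345/4)² = (-1447/4)² = 2093809/16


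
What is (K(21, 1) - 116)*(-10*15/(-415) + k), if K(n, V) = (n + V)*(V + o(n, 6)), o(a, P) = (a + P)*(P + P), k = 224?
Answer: 130987148/83 ≈ 1.5782e+6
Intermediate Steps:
o(a, P) = 2*P*(P + a) (o(a, P) = (P + a)*(2*P) = 2*P*(P + a))
K(n, V) = (V + n)*(72 + V + 12*n) (K(n, V) = (n + V)*(V + 2*6*(6 + n)) = (V + n)*(V + (72 + 12*n)) = (V + n)*(72 + V + 12*n))
(K(21, 1) - 116)*(-10*15/(-415) + k) = ((1² + 1*21 + 12*1*(6 + 21) + 12*21*(6 + 21)) - 116)*(-10*15/(-415) + 224) = ((1 + 21 + 12*1*27 + 12*21*27) - 116)*(-150*(-1/415) + 224) = ((1 + 21 + 324 + 6804) - 116)*(30/83 + 224) = (7150 - 116)*(18622/83) = 7034*(18622/83) = 130987148/83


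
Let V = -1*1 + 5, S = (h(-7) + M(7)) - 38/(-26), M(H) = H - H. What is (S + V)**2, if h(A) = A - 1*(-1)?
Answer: 49/169 ≈ 0.28994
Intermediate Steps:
h(A) = 1 + A (h(A) = A + 1 = 1 + A)
M(H) = 0
S = -59/13 (S = ((1 - 7) + 0) - 38/(-26) = (-6 + 0) - 38*(-1/26) = -6 + 19/13 = -59/13 ≈ -4.5385)
V = 4 (V = -1 + 5 = 4)
(S + V)**2 = (-59/13 + 4)**2 = (-7/13)**2 = 49/169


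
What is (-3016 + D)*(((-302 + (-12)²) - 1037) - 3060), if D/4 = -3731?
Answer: 76334700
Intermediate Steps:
D = -14924 (D = 4*(-3731) = -14924)
(-3016 + D)*(((-302 + (-12)²) - 1037) - 3060) = (-3016 - 14924)*(((-302 + (-12)²) - 1037) - 3060) = -17940*(((-302 + 144) - 1037) - 3060) = -17940*((-158 - 1037) - 3060) = -17940*(-1195 - 3060) = -17940*(-4255) = 76334700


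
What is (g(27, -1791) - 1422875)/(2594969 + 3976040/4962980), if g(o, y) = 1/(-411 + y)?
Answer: -777493188689899/1417954032924966 ≈ -0.54832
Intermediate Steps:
(g(27, -1791) - 1422875)/(2594969 + 3976040/4962980) = (1/(-411 - 1791) - 1422875)/(2594969 + 3976040/4962980) = (1/(-2202) - 1422875)/(2594969 + 3976040*(1/4962980)) = (-1/2202 - 1422875)/(2594969 + 198802/248149) = -3133170751/(2202*643939161183/248149) = -3133170751/2202*248149/643939161183 = -777493188689899/1417954032924966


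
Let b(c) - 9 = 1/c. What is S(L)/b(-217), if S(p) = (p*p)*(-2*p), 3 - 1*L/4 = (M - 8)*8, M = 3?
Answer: -69012076/61 ≈ -1.1313e+6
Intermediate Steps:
b(c) = 9 + 1/c
L = 172 (L = 12 - 4*(3 - 8)*8 = 12 - (-20)*8 = 12 - 4*(-40) = 12 + 160 = 172)
S(p) = -2*p**3 (S(p) = p**2*(-2*p) = -2*p**3)
S(L)/b(-217) = (-2*172**3)/(9 + 1/(-217)) = (-2*5088448)/(9 - 1/217) = -10176896/1952/217 = -10176896*217/1952 = -69012076/61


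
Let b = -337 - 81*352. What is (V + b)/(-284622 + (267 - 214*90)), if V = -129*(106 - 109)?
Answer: 28462/303615 ≈ 0.093744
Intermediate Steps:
V = 387 (V = -129*(-3) = 387)
b = -28849 (b = -337 - 28512 = -28849)
(V + b)/(-284622 + (267 - 214*90)) = (387 - 28849)/(-284622 + (267 - 214*90)) = -28462/(-284622 + (267 - 19260)) = -28462/(-284622 - 18993) = -28462/(-303615) = -28462*(-1/303615) = 28462/303615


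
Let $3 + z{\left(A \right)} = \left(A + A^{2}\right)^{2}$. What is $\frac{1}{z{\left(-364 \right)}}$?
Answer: $\frac{1}{17458865421} \approx 5.7278 \cdot 10^{-11}$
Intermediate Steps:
$z{\left(A \right)} = -3 + \left(A + A^{2}\right)^{2}$
$\frac{1}{z{\left(-364 \right)}} = \frac{1}{-3 + \left(-364\right)^{2} \left(1 - 364\right)^{2}} = \frac{1}{-3 + 132496 \left(-363\right)^{2}} = \frac{1}{-3 + 132496 \cdot 131769} = \frac{1}{-3 + 17458865424} = \frac{1}{17458865421}$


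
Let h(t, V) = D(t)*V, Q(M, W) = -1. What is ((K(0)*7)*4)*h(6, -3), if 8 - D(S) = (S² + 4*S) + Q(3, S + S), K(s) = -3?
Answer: -12852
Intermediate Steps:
D(S) = 9 - S² - 4*S (D(S) = 8 - ((S² + 4*S) - 1) = 8 - (-1 + S² + 4*S) = 8 + (1 - S² - 4*S) = 9 - S² - 4*S)
h(t, V) = V*(9 - t² - 4*t) (h(t, V) = (9 - t² - 4*t)*V = V*(9 - t² - 4*t))
((K(0)*7)*4)*h(6, -3) = (-3*7*4)*(-3*(9 - 1*6² - 4*6)) = (-21*4)*(-3*(9 - 1*36 - 24)) = -(-252)*(9 - 36 - 24) = -(-252)*(-51) = -84*153 = -12852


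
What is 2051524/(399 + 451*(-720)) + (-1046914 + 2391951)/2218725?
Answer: -1371847947341/239859703575 ≈ -5.7194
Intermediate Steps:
2051524/(399 + 451*(-720)) + (-1046914 + 2391951)/2218725 = 2051524/(399 - 324720) + 1345037*(1/2218725) = 2051524/(-324321) + 1345037/2218725 = 2051524*(-1/324321) + 1345037/2218725 = -2051524/324321 + 1345037/2218725 = -1371847947341/239859703575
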